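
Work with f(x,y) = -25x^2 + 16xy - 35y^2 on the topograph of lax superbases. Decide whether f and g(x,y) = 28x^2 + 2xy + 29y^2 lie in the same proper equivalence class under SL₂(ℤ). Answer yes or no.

D₁ = -3244, D₂ = -3244
f is negative-definite; reduce −f:
−f: reduced (well bottom): (25,-16,35) with a≤c, −a<b≤a
flip sign back: reduced form of f is (-25,16,-35)
g: reduced (well bottom): (28,2,29) with a≤c, −a<b≤a
reduced forms (-25, 16, -35) vs (28, 2, 29) ⇒ inequivalent

no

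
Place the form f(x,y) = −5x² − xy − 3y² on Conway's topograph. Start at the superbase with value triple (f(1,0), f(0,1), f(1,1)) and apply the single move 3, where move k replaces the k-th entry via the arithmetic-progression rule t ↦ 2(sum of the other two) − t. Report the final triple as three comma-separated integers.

start (-5,-3,-9) = (f(1,0),f(0,1),f(1,1))
replace slot 3: 2·((-5)+(-3)) − (-9) = -7 → (-5,-3,-7)

-5,-3,-7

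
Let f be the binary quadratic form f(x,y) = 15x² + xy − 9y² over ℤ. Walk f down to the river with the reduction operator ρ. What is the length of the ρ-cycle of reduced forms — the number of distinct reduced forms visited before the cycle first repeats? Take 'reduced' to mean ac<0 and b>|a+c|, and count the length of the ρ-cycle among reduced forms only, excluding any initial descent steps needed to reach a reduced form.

D = 541, ⌊√D⌋ = 23
descent: ρ → (-9,17,7)  [lands on river]
river: ρ → (7,11,-15)
river: ρ → (-15,19,3)
river: ρ → (3,23,-1)
river: ρ → (-1,23,3)
river: ρ → (3,19,-15)
river: ρ → (-15,11,7)
river: ρ → (7,17,-9)
river: ρ → (-9,19,5)
river: ρ → (5,21,-5)
river: ρ → (-5,19,9)
river: ρ → (9,17,-7)
river: ρ → (-7,11,15)
river: ρ → (15,19,-3)
river: ρ → (-3,23,1)
river: ρ → (1,23,-3)
river: ρ → (-3,19,15)
river: ρ → (15,11,-7)
river: ρ → (-7,17,9)
river: ρ → (9,19,-5)
river: ρ → (-5,21,5)
river: ρ → (5,19,-9)
ρ-cycle length = 22 (tail of 1 descent step not counted)

22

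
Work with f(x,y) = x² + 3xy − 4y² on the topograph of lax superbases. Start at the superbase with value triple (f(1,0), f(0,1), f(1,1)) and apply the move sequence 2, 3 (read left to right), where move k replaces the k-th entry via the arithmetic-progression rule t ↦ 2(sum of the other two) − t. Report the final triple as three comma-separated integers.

start (1,-4,0) = (f(1,0),f(0,1),f(1,1))
replace slot 2: 2·(1+0) − (-4) = 6 → (1,6,0)
replace slot 3: 2·(1+6) − 0 = 14 → (1,6,14)

1,6,14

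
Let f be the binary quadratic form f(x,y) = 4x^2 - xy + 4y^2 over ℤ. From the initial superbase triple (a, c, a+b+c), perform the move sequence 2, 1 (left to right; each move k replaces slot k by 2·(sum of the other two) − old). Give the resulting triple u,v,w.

start (4,4,7) = (f(1,0),f(0,1),f(1,1))
replace slot 2: 2·(4+7) − 4 = 18 → (4,18,7)
replace slot 1: 2·(18+7) − 4 = 46 → (46,18,7)

46,18,7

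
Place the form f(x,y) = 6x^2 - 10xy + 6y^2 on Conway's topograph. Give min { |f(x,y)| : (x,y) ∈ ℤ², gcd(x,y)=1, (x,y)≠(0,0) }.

translate: b→2 (≡-10 mod 12), so (6,-10,6)→(6,2,2)
flip: (6,2,2)→(2,-2,6)
translate: b→2 (≡-2 mod 4), so (2,-2,6)→(2,2,6)
reduced (well bottom): (2,2,6) with a≤c, −a<b≤a
well minimum = a = 2

2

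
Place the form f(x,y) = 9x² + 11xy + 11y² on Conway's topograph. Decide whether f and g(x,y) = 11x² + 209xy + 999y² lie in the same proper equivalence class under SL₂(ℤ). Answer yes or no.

D₁ = -275, D₂ = -275
f: translate: b→-7 (≡11 mod 18), so (9,11,11)→(9,-7,9)
f: flip: (9,-7,9)→(9,7,9)
f: reduced (well bottom): (9,7,9) with a≤c, −a<b≤a
g: translate: b→11 (≡209 mod 22), so (11,209,999)→(11,11,9)
g: flip: (11,11,9)→(9,-11,11)
g: translate: b→7 (≡-11 mod 18), so (9,-11,11)→(9,7,9)
g: reduced (well bottom): (9,7,9) with a≤c, −a<b≤a
reduced forms (9, 7, 9) vs (9, 7, 9) ⇒ equivalent

yes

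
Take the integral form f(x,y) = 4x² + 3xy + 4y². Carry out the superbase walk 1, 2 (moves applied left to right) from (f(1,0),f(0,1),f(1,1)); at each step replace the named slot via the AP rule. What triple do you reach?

start (4,4,11) = (f(1,0),f(0,1),f(1,1))
replace slot 1: 2·(4+11) − 4 = 26 → (26,4,11)
replace slot 2: 2·(26+11) − 4 = 70 → (26,70,11)

26,70,11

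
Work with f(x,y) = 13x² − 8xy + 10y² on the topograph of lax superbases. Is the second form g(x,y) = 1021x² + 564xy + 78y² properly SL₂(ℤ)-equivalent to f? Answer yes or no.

D₁ = -456, D₂ = -456
f: flip: (13,-8,10)→(10,8,13)
f: reduced (well bottom): (10,8,13) with a≤c, −a<b≤a
g: flip: (1021,564,78)→(78,-564,1021)
g: translate: b→60 (≡-564 mod 156), so (78,-564,1021)→(78,60,13)
g: flip: (78,60,13)→(13,-60,78)
g: translate: b→-8 (≡-60 mod 26), so (13,-60,78)→(13,-8,10)
g: flip: (13,-8,10)→(10,8,13)
g: reduced (well bottom): (10,8,13) with a≤c, −a<b≤a
reduced forms (10, 8, 13) vs (10, 8, 13) ⇒ equivalent

yes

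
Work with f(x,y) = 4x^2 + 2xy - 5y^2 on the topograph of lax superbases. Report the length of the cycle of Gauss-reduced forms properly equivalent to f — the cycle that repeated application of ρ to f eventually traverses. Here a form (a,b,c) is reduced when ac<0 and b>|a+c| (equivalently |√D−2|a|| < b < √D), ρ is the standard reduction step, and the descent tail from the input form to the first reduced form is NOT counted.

D = 84, ⌊√D⌋ = 9
river: ρ → (-5,8,1)
river: ρ → (1,8,-5)
river: ρ → (-5,2,4)
river: ρ → (4,6,-3)
river: ρ → (-3,6,4)
river: ρ → (4,2,-5)
ρ-cycle length = 6 (tail of 0 descent steps not counted)

6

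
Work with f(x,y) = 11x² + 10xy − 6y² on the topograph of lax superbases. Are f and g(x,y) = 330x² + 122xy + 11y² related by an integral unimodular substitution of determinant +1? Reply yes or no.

D₁ = 364, D₂ = 364
river cycle of f (length 8): (-6, 14, 7), (7, 14, -6), (-6, 10, 11), (11, 12, -5), (-5, 18, 2), (2, 18, -5), (-5, 12, 11), (11, 10, -6)
river cycle of g (length 8): (11, 10, -6), (-6, 14, 7), (7, 14, -6), (-6, 10, 11), (11, 12, -5), (-5, 18, 2), (2, 18, -5), (-5, 12, 11)
cycles coincide ⇒ equivalent

yes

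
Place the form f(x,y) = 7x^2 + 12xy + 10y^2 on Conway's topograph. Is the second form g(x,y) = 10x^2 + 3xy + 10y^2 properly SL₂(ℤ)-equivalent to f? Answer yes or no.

D₁ = -136, D₂ = -391
discriminants differ ⇒ not SL₂(ℤ)-equivalent

no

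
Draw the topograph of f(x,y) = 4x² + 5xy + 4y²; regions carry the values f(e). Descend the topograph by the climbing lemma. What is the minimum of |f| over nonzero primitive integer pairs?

translate: b→-3 (≡5 mod 8), so (4,5,4)→(4,-3,3)
flip: (4,-3,3)→(3,3,4)
reduced (well bottom): (3,3,4) with a≤c, −a<b≤a
well minimum = a = 3

3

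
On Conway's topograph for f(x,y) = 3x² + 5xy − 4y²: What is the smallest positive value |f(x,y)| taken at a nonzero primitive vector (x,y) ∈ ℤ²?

river: ρ → (-4,3,4)
river: ρ → (4,5,-3)
river: ρ → (-3,7,2)
river: ρ → (2,5,-6)
river: ρ → (-6,7,1)
river: ρ → (1,7,-6)
river: ρ → (-6,5,2)
river: ρ → (2,7,-3)
river: ρ → (-3,5,4)
river: ρ → (4,3,-4)
river: ρ → (-4,5,3)
river: ρ → (3,7,-2)
river: ρ → (-2,5,6)
river: ρ → (6,7,-1)
river: ρ → (-1,7,6)
river: ρ → (6,5,-2)
river: ρ → (-2,7,3)
river: ρ → (3,5,-4)
closes: descent 0, river 18
min |a| on river = 1

1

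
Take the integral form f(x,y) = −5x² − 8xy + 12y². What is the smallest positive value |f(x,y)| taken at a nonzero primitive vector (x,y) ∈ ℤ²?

descent: ρ → (12,8,-5)  [lands on river]
river: ρ → (-5,12,8)
river: ρ → (8,4,-9)
river: ρ → (-9,14,3)
river: ρ → (3,16,-4)
river: ρ → (-4,16,3)
river: ρ → (3,14,-9)
river: ρ → (-9,4,8)
river: ρ → (8,12,-5)
river: ρ → (-5,8,12)
river: ρ → (12,16,-1)
river: ρ → (-1,16,12)
closes: descent 1, river 12
min |a| on river = 1

1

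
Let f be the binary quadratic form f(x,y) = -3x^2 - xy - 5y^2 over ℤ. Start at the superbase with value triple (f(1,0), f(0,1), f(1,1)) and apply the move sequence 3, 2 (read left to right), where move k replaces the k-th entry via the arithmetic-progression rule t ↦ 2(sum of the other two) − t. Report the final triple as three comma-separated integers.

start (-3,-5,-9) = (f(1,0),f(0,1),f(1,1))
replace slot 3: 2·((-3)+(-5)) − (-9) = -7 → (-3,-5,-7)
replace slot 2: 2·((-3)+(-7)) − (-5) = -15 → (-3,-15,-7)

-3,-15,-7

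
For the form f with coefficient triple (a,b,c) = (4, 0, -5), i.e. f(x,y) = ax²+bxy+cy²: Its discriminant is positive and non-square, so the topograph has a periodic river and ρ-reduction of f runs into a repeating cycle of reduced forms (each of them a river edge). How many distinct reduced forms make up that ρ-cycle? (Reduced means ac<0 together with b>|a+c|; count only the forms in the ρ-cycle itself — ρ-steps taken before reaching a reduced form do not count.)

D = 80, ⌊√D⌋ = 8
descent: ρ → (-5,0,4)
descent: ρ → (4,8,-1)  [lands on river]
river: ρ → (-1,8,4)
ρ-cycle length = 2 (tail of 2 descent steps not counted)

2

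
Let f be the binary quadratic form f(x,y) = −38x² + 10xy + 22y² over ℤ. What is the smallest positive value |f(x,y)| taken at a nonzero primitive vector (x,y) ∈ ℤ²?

descent: ρ → (22,34,-26)  [lands on river]
river: ρ → (-26,18,30)
river: ρ → (30,42,-14)
river: ρ → (-14,42,30)
river: ρ → (30,18,-26)
river: ρ → (-26,34,22)
river: ρ → (22,54,-6)
river: ρ → (-6,54,22)
closes: descent 1, river 8
min |a| on river = 6

6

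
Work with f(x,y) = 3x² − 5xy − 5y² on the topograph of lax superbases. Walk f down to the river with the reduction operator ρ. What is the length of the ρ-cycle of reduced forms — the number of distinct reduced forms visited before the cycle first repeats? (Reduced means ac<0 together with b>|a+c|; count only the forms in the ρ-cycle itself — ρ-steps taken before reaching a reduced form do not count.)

D = 85, ⌊√D⌋ = 9
descent: ρ → (-5,5,3)  [lands on river]
river: ρ → (3,7,-3)
river: ρ → (-3,5,5)
river: ρ → (5,5,-3)
river: ρ → (-3,7,3)
river: ρ → (3,5,-5)
ρ-cycle length = 6 (tail of 1 descent step not counted)

6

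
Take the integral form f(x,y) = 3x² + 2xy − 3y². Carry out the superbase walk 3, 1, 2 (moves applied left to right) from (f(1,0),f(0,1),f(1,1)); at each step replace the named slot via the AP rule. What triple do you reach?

start (3,-3,2) = (f(1,0),f(0,1),f(1,1))
replace slot 3: 2·(3+(-3)) − 2 = -2 → (3,-3,-2)
replace slot 1: 2·((-3)+(-2)) − 3 = -13 → (-13,-3,-2)
replace slot 2: 2·((-13)+(-2)) − (-3) = -27 → (-13,-27,-2)

-13,-27,-2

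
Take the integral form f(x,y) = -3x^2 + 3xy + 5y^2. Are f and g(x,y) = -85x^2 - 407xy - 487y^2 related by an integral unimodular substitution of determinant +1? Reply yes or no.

D₁ = 69, D₂ = 69
river cycle of f (length 4): (5, 7, -1), (-1, 7, 5), (5, 3, -3), (-3, 3, 5)
river cycle of g (length 4): (-1, 7, 5), (5, 3, -3), (-3, 3, 5), (5, 7, -1)
cycles coincide ⇒ equivalent

yes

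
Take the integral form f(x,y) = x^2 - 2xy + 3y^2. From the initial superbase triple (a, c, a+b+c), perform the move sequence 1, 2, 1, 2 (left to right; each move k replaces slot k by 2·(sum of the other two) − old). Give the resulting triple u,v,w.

start (1,3,2) = (f(1,0),f(0,1),f(1,1))
replace slot 1: 2·(3+2) − 1 = 9 → (9,3,2)
replace slot 2: 2·(9+2) − 3 = 19 → (9,19,2)
replace slot 1: 2·(19+2) − 9 = 33 → (33,19,2)
replace slot 2: 2·(33+2) − 19 = 51 → (33,51,2)

33,51,2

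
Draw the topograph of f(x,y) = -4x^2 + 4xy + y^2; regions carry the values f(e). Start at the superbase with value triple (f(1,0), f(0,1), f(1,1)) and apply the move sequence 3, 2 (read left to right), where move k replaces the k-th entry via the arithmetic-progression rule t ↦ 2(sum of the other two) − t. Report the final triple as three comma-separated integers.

start (-4,1,1) = (f(1,0),f(0,1),f(1,1))
replace slot 3: 2·((-4)+1) − 1 = -7 → (-4,1,-7)
replace slot 2: 2·((-4)+(-7)) − 1 = -23 → (-4,-23,-7)

-4,-23,-7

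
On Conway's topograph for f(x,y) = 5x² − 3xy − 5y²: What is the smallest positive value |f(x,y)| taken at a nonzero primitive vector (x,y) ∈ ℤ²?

descent: ρ → (-5,3,5)  [lands on river]
river: ρ → (5,7,-3)
river: ρ → (-3,5,7)
river: ρ → (7,9,-1)
river: ρ → (-1,9,7)
river: ρ → (7,5,-3)
river: ρ → (-3,7,5)
river: ρ → (5,3,-5)
river: ρ → (-5,7,3)
river: ρ → (3,5,-7)
river: ρ → (-7,9,1)
river: ρ → (1,9,-7)
river: ρ → (-7,5,3)
river: ρ → (3,7,-5)
closes: descent 1, river 14
min |a| on river = 1

1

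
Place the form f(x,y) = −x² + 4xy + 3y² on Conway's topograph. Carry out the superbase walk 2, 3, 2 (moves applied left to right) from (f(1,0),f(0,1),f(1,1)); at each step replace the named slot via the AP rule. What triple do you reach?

start (-1,3,6) = (f(1,0),f(0,1),f(1,1))
replace slot 2: 2·((-1)+6) − 3 = 7 → (-1,7,6)
replace slot 3: 2·((-1)+7) − 6 = 6 → (-1,7,6)
replace slot 2: 2·((-1)+6) − 7 = 3 → (-1,3,6)

-1,3,6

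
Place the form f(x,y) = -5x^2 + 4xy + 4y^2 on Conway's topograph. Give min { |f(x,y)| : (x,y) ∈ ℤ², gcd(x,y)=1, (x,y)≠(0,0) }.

river: ρ → (4,4,-5)
river: ρ → (-5,6,3)
river: ρ → (3,6,-5)
river: ρ → (-5,4,4)
closes: descent 0, river 4
min |a| on river = 3

3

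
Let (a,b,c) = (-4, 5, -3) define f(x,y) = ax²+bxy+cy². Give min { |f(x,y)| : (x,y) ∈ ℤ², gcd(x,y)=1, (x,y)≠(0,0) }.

translate: b→3 (≡-5 mod 8), so (4,-5,3)→(4,3,2)
flip: (4,3,2)→(2,-3,4)
translate: b→1 (≡-3 mod 4), so (2,-3,4)→(2,1,3)
reduced (well bottom): (2,1,3) with a≤c, −a<b≤a
well minimum |f| = |-2| = 2 (negative-definite)

2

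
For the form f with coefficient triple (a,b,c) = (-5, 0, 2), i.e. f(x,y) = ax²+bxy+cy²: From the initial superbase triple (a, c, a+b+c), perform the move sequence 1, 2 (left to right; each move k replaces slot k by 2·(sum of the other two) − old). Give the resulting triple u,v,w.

start (-5,2,-3) = (f(1,0),f(0,1),f(1,1))
replace slot 1: 2·(2+(-3)) − (-5) = 3 → (3,2,-3)
replace slot 2: 2·(3+(-3)) − 2 = -2 → (3,-2,-3)

3,-2,-3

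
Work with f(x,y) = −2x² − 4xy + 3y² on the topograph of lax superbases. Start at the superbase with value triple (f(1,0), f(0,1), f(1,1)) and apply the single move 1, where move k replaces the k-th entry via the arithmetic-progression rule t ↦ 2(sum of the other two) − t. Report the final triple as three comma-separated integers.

start (-2,3,-3) = (f(1,0),f(0,1),f(1,1))
replace slot 1: 2·(3+(-3)) − (-2) = 2 → (2,3,-3)

2,3,-3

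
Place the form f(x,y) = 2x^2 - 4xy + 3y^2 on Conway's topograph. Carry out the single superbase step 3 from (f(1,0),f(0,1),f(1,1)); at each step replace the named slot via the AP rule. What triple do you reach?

start (2,3,1) = (f(1,0),f(0,1),f(1,1))
replace slot 3: 2·(2+3) − 1 = 9 → (2,3,9)

2,3,9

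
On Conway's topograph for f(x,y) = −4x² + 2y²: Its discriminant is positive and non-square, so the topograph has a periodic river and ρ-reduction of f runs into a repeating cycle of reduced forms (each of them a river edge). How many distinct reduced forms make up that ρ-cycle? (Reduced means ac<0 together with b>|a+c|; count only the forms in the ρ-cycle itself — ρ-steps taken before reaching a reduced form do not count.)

D = 32, ⌊√D⌋ = 5
descent: ρ → (2,4,-2)  [lands on river]
river: ρ → (-2,4,2)
ρ-cycle length = 2 (tail of 1 descent step not counted)

2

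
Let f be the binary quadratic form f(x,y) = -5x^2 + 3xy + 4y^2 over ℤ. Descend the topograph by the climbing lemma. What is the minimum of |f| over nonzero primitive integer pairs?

river: ρ → (4,5,-4)
river: ρ → (-4,3,5)
river: ρ → (5,7,-2)
river: ρ → (-2,9,1)
river: ρ → (1,9,-2)
river: ρ → (-2,7,5)
river: ρ → (5,3,-4)
river: ρ → (-4,5,4)
river: ρ → (4,3,-5)
river: ρ → (-5,7,2)
river: ρ → (2,9,-1)
river: ρ → (-1,9,2)
river: ρ → (2,7,-5)
river: ρ → (-5,3,4)
closes: descent 0, river 14
min |a| on river = 1

1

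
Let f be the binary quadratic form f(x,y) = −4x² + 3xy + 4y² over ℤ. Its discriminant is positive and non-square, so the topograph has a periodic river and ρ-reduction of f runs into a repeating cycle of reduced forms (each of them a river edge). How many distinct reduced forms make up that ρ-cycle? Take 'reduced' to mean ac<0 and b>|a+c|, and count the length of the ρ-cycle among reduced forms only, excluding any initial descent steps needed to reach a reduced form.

D = 73, ⌊√D⌋ = 8
river: ρ → (4,5,-3)
river: ρ → (-3,7,2)
river: ρ → (2,5,-6)
river: ρ → (-6,7,1)
river: ρ → (1,7,-6)
river: ρ → (-6,5,2)
river: ρ → (2,7,-3)
river: ρ → (-3,5,4)
river: ρ → (4,3,-4)
river: ρ → (-4,5,3)
river: ρ → (3,7,-2)
river: ρ → (-2,5,6)
river: ρ → (6,7,-1)
river: ρ → (-1,7,6)
river: ρ → (6,5,-2)
river: ρ → (-2,7,3)
river: ρ → (3,5,-4)
river: ρ → (-4,3,4)
ρ-cycle length = 18 (tail of 0 descent steps not counted)

18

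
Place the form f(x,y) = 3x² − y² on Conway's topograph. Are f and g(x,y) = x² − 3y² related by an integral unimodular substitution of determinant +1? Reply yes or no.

D₁ = 12, D₂ = 12
river cycle of f (length 2): (-1, 2, 2), (2, 2, -1)
river cycle of g (length 2): (1, 2, -2), (-2, 2, 1)
cycles differ ⇒ inequivalent

no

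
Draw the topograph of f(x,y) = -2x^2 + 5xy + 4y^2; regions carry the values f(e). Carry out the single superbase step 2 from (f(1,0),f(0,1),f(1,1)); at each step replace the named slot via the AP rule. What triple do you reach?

start (-2,4,7) = (f(1,0),f(0,1),f(1,1))
replace slot 2: 2·((-2)+7) − 4 = 6 → (-2,6,7)

-2,6,7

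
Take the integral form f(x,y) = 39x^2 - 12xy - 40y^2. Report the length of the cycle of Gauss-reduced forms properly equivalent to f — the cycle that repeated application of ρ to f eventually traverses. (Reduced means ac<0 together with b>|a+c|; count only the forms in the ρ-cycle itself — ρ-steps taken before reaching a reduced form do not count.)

D = 6384, ⌊√D⌋ = 79
descent: ρ → (-40,12,39)  [lands on river]
river: ρ → (39,66,-13)
river: ρ → (-13,64,44)
river: ρ → (44,24,-33)
river: ρ → (-33,42,35)
river: ρ → (35,28,-40)
river: ρ → (-40,52,23)
river: ρ → (23,40,-52)
river: ρ → (-52,64,11)
river: ρ → (11,68,-40)
ρ-cycle length = 10 (tail of 1 descent step not counted)

10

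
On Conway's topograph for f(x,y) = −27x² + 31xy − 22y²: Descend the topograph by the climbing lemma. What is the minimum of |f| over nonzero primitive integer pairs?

translate: b→23 (≡-31 mod 54), so (27,-31,22)→(27,23,18)
flip: (27,23,18)→(18,-23,27)
translate: b→13 (≡-23 mod 36), so (18,-23,27)→(18,13,22)
reduced (well bottom): (18,13,22) with a≤c, −a<b≤a
well minimum |f| = |-18| = 18 (negative-definite)

18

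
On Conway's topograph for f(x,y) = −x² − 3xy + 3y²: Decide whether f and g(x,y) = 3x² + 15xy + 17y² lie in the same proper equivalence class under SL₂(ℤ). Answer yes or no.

D₁ = 21, D₂ = 21
river cycle of f (length 2): (3, 3, -1), (-1, 3, 3)
river cycle of g (length 2): (3, 3, -1), (-1, 3, 3)
cycles coincide ⇒ equivalent

yes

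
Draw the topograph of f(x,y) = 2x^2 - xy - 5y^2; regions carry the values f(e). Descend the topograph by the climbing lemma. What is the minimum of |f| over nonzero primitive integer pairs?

descent: ρ → (-5,1,2)
descent: ρ → (2,3,-4)  [lands on river]
river: ρ → (-4,5,1)
river: ρ → (1,5,-4)
river: ρ → (-4,3,2)
river: ρ → (2,5,-2)
river: ρ → (-2,3,4)
river: ρ → (4,5,-1)
river: ρ → (-1,5,4)
river: ρ → (4,3,-2)
river: ρ → (-2,5,2)
closes: descent 2, river 10
min |a| on river = 1

1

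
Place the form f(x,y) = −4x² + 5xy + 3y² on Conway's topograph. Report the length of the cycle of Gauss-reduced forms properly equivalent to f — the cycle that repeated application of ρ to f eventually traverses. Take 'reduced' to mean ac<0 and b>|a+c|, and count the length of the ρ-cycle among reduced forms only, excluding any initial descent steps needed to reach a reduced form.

D = 73, ⌊√D⌋ = 8
river: ρ → (3,7,-2)
river: ρ → (-2,5,6)
river: ρ → (6,7,-1)
river: ρ → (-1,7,6)
river: ρ → (6,5,-2)
river: ρ → (-2,7,3)
river: ρ → (3,5,-4)
river: ρ → (-4,3,4)
river: ρ → (4,5,-3)
river: ρ → (-3,7,2)
river: ρ → (2,5,-6)
river: ρ → (-6,7,1)
river: ρ → (1,7,-6)
river: ρ → (-6,5,2)
river: ρ → (2,7,-3)
river: ρ → (-3,5,4)
river: ρ → (4,3,-4)
river: ρ → (-4,5,3)
ρ-cycle length = 18 (tail of 0 descent steps not counted)

18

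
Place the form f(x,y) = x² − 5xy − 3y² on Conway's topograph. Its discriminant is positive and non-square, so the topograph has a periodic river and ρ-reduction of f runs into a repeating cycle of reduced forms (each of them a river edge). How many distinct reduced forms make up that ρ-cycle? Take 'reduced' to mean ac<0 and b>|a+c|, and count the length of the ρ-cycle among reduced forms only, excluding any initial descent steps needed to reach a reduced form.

D = 37, ⌊√D⌋ = 6
descent: ρ → (-3,5,1)  [lands on river]
river: ρ → (1,5,-3)
river: ρ → (-3,1,3)
river: ρ → (3,5,-1)
river: ρ → (-1,5,3)
river: ρ → (3,1,-3)
ρ-cycle length = 6 (tail of 1 descent step not counted)

6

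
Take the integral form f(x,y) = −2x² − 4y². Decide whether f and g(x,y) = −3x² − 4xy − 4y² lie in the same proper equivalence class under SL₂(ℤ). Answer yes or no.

D₁ = -32, D₂ = -32
f is negative-definite; reduce −f:
−f: reduced (well bottom): (2,0,4) with a≤c, −a<b≤a
flip sign back: reduced form of f is (-2,0,-4)
g is negative-definite; reduce −g:
−g: translate: b→-2 (≡4 mod 6), so (3,4,4)→(3,-2,3)
−g: flip: (3,-2,3)→(3,2,3)
−g: reduced (well bottom): (3,2,3) with a≤c, −a<b≤a
flip sign back: reduced form of g is (-3,-2,-3)
reduced forms (-2, 0, -4) vs (-3, -2, -3) ⇒ inequivalent

no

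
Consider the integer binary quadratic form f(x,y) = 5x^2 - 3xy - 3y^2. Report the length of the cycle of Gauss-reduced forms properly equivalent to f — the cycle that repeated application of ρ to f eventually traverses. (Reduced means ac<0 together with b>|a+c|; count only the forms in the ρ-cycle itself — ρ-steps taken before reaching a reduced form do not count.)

D = 69, ⌊√D⌋ = 8
descent: ρ → (-3,3,5)  [lands on river]
river: ρ → (5,7,-1)
river: ρ → (-1,7,5)
river: ρ → (5,3,-3)
ρ-cycle length = 4 (tail of 1 descent step not counted)

4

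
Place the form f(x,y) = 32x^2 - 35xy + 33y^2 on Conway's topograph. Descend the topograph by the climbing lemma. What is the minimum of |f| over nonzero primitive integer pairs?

translate: b→29 (≡-35 mod 64), so (32,-35,33)→(32,29,30)
flip: (32,29,30)→(30,-29,32)
reduced (well bottom): (30,-29,32) with a≤c, −a<b≤a
well minimum = a = 30

30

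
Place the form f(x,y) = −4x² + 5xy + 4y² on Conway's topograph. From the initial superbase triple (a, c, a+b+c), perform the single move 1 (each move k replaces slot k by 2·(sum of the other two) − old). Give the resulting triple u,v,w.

start (-4,4,5) = (f(1,0),f(0,1),f(1,1))
replace slot 1: 2·(4+5) − (-4) = 22 → (22,4,5)

22,4,5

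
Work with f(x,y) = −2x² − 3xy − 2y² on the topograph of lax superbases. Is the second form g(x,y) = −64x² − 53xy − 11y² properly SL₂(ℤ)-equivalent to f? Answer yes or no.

D₁ = -7, D₂ = -7
f is negative-definite; reduce −f:
−f: translate: b→-1 (≡3 mod 4), so (2,3,2)→(2,-1,1)
−f: flip: (2,-1,1)→(1,1,2)
−f: reduced (well bottom): (1,1,2) with a≤c, −a<b≤a
flip sign back: reduced form of f is (-1,-1,-2)
g is negative-definite; reduce −g:
−g: flip: (64,53,11)→(11,-53,64)
−g: translate: b→-9 (≡-53 mod 22), so (11,-53,64)→(11,-9,2)
−g: flip: (11,-9,2)→(2,9,11)
−g: translate: b→1 (≡9 mod 4), so (2,9,11)→(2,1,1)
−g: flip: (2,1,1)→(1,-1,2)
−g: translate: b→1 (≡-1 mod 2), so (1,-1,2)→(1,1,2)
−g: reduced (well bottom): (1,1,2) with a≤c, −a<b≤a
flip sign back: reduced form of g is (-1,-1,-2)
reduced forms (-1, -1, -2) vs (-1, -1, -2) ⇒ equivalent

yes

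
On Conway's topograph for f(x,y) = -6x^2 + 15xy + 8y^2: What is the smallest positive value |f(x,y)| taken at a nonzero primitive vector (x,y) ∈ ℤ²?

river: ρ → (8,17,-4)
river: ρ → (-4,15,12)
river: ρ → (12,9,-7)
river: ρ → (-7,19,2)
river: ρ → (2,17,-16)
river: ρ → (-16,15,3)
river: ρ → (3,15,-16)
river: ρ → (-16,17,2)
river: ρ → (2,19,-7)
river: ρ → (-7,9,12)
river: ρ → (12,15,-4)
river: ρ → (-4,17,8)
river: ρ → (8,15,-6)
river: ρ → (-6,9,14)
river: ρ → (14,19,-1)
river: ρ → (-1,19,14)
river: ρ → (14,9,-6)
river: ρ → (-6,15,8)
closes: descent 0, river 18
min |a| on river = 1

1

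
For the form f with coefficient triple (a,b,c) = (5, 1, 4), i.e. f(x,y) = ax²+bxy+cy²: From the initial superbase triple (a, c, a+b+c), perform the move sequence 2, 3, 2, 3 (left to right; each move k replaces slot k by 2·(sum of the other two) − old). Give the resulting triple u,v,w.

start (5,4,10) = (f(1,0),f(0,1),f(1,1))
replace slot 2: 2·(5+10) − 4 = 26 → (5,26,10)
replace slot 3: 2·(5+26) − 10 = 52 → (5,26,52)
replace slot 2: 2·(5+52) − 26 = 88 → (5,88,52)
replace slot 3: 2·(5+88) − 52 = 134 → (5,88,134)

5,88,134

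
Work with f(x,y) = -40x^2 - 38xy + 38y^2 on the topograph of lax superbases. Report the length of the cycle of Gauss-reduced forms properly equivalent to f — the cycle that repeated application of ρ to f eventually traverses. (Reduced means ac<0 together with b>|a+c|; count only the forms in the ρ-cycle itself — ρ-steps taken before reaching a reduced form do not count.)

D = 7524, ⌊√D⌋ = 86
descent: ρ → (38,38,-40)  [lands on river]
river: ρ → (-40,42,36)
river: ρ → (36,30,-46)
river: ρ → (-46,62,20)
river: ρ → (20,58,-52)
river: ρ → (-52,46,26)
river: ρ → (26,58,-40)
river: ρ → (-40,22,44)
river: ρ → (44,66,-18)
river: ρ → (-18,78,20)
river: ρ → (20,82,-10)
river: ρ → (-10,78,36)
river: ρ → (36,66,-22)
river: ρ → (-22,66,36)
river: ρ → (36,78,-10)
river: ρ → (-10,82,20)
river: ρ → (20,78,-18)
river: ρ → (-18,66,44)
river: ρ → (44,22,-40)
river: ρ → (-40,58,26)
river: ρ → (26,46,-52)
river: ρ → (-52,58,20)
river: ρ → (20,62,-46)
river: ρ → (-46,30,36)
river: ρ → (36,42,-40)
river: ρ → (-40,38,38)
ρ-cycle length = 26 (tail of 1 descent step not counted)

26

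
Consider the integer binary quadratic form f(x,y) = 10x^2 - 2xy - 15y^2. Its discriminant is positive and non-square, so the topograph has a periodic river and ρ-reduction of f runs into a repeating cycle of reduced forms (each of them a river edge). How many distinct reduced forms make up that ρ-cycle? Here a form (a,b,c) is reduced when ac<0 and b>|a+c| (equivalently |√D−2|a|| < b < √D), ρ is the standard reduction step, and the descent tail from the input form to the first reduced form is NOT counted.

D = 604, ⌊√D⌋ = 24
descent: ρ → (-15,2,10)
descent: ρ → (10,18,-7)  [lands on river]
river: ρ → (-7,24,1)
river: ρ → (1,24,-7)
river: ρ → (-7,18,10)
river: ρ → (10,22,-3)
river: ρ → (-3,20,17)
river: ρ → (17,14,-6)
river: ρ → (-6,22,5)
river: ρ → (5,18,-14)
river: ρ → (-14,10,9)
river: ρ → (9,8,-15)
river: ρ → (-15,22,2)
river: ρ → (2,22,-15)
river: ρ → (-15,8,9)
river: ρ → (9,10,-14)
river: ρ → (-14,18,5)
river: ρ → (5,22,-6)
river: ρ → (-6,14,17)
river: ρ → (17,20,-3)
river: ρ → (-3,22,10)
ρ-cycle length = 20 (tail of 2 descent steps not counted)

20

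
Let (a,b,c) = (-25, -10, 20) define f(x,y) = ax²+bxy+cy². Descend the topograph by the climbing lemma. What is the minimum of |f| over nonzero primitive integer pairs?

descent: ρ → (20,10,-25)  [lands on river]
river: ρ → (-25,40,5)
river: ρ → (5,40,-25)
river: ρ → (-25,10,20)
river: ρ → (20,30,-15)
river: ρ → (-15,30,20)
closes: descent 1, river 6
min |a| on river = 5

5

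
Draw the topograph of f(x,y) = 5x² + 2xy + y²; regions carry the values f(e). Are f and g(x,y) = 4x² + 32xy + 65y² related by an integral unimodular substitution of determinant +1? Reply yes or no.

D₁ = -16, D₂ = -16
f: flip: (5,2,1)→(1,-2,5)
f: translate: b→0 (≡-2 mod 2), so (1,-2,5)→(1,0,4)
f: reduced (well bottom): (1,0,4) with a≤c, −a<b≤a
g: translate: b→0 (≡32 mod 8), so (4,32,65)→(4,0,1)
g: flip: (4,0,1)→(1,0,4)
g: reduced (well bottom): (1,0,4) with a≤c, −a<b≤a
reduced forms (1, 0, 4) vs (1, 0, 4) ⇒ equivalent

yes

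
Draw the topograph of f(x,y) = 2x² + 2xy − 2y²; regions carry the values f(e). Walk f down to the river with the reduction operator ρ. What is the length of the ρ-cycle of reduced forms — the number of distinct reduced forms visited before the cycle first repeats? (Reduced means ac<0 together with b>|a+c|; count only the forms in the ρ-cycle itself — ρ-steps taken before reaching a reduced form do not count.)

D = 20, ⌊√D⌋ = 4
river: ρ → (-2,2,2)
river: ρ → (2,2,-2)
ρ-cycle length = 2 (tail of 0 descent steps not counted)

2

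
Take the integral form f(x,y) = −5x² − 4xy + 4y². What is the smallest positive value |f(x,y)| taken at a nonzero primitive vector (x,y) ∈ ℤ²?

descent: ρ → (4,4,-5)  [lands on river]
river: ρ → (-5,6,3)
river: ρ → (3,6,-5)
river: ρ → (-5,4,4)
closes: descent 1, river 4
min |a| on river = 3

3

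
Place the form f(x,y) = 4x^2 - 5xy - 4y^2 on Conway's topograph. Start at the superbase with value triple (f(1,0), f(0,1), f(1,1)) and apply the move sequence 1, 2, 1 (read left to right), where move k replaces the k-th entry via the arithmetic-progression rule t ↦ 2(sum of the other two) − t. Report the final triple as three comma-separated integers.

start (4,-4,-5) = (f(1,0),f(0,1),f(1,1))
replace slot 1: 2·((-4)+(-5)) − 4 = -22 → (-22,-4,-5)
replace slot 2: 2·((-22)+(-5)) − (-4) = -50 → (-22,-50,-5)
replace slot 1: 2·((-50)+(-5)) − (-22) = -88 → (-88,-50,-5)

-88,-50,-5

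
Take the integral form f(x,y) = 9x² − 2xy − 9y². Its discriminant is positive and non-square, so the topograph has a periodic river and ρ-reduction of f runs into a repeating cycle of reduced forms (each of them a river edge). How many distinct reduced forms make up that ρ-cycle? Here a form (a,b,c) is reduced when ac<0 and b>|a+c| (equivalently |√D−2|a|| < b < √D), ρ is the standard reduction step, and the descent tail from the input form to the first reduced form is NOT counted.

D = 328, ⌊√D⌋ = 18
descent: ρ → (-9,2,9)  [lands on river]
river: ρ → (9,16,-2)
river: ρ → (-2,16,9)
river: ρ → (9,2,-9)
river: ρ → (-9,16,2)
river: ρ → (2,16,-9)
ρ-cycle length = 6 (tail of 1 descent step not counted)

6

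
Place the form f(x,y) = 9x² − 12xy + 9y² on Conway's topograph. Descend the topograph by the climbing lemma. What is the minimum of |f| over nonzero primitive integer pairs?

translate: b→6 (≡-12 mod 18), so (9,-12,9)→(9,6,6)
flip: (9,6,6)→(6,-6,9)
translate: b→6 (≡-6 mod 12), so (6,-6,9)→(6,6,9)
reduced (well bottom): (6,6,9) with a≤c, −a<b≤a
well minimum = a = 6

6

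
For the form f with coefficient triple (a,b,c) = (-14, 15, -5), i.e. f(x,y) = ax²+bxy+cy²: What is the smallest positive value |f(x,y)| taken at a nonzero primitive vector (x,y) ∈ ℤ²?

translate: b→13 (≡-15 mod 28), so (14,-15,5)→(14,13,4)
flip: (14,13,4)→(4,-13,14)
translate: b→3 (≡-13 mod 8), so (4,-13,14)→(4,3,4)
reduced (well bottom): (4,3,4) with a≤c, −a<b≤a
well minimum |f| = |-4| = 4 (negative-definite)

4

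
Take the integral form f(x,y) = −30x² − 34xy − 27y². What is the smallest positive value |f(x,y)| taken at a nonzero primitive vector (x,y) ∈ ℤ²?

translate: b→-26 (≡34 mod 60), so (30,34,27)→(30,-26,23)
flip: (30,-26,23)→(23,26,30)
translate: b→-20 (≡26 mod 46), so (23,26,30)→(23,-20,27)
reduced (well bottom): (23,-20,27) with a≤c, −a<b≤a
well minimum |f| = |-23| = 23 (negative-definite)

23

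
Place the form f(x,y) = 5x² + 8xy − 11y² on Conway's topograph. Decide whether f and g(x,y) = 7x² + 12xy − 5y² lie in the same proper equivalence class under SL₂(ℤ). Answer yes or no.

D₁ = 284, D₂ = 284
river cycle of f (length 8): (-11, 14, 2), (2, 14, -11), (-11, 8, 5), (5, 12, -7), (-7, 16, 1), (1, 16, -7), (-7, 12, 5), (5, 8, -11)
river cycle of g (length 8): (-5, 8, 11), (11, 14, -2), (-2, 14, 11), (11, 8, -5), (-5, 12, 7), (7, 16, -1), (-1, 16, 7), (7, 12, -5)
cycles differ ⇒ inequivalent

no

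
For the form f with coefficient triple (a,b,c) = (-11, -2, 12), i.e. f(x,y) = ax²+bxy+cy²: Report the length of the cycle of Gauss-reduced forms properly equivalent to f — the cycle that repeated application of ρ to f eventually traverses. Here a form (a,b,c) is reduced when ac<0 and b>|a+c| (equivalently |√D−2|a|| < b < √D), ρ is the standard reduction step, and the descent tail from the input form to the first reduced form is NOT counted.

D = 532, ⌊√D⌋ = 23
descent: ρ → (12,2,-11)  [lands on river]
river: ρ → (-11,20,3)
river: ρ → (3,22,-4)
river: ρ → (-4,18,13)
river: ρ → (13,8,-9)
river: ρ → (-9,10,12)
river: ρ → (12,14,-7)
river: ρ → (-7,14,12)
river: ρ → (12,10,-9)
river: ρ → (-9,8,13)
river: ρ → (13,18,-4)
river: ρ → (-4,22,3)
river: ρ → (3,20,-11)
river: ρ → (-11,2,12)
river: ρ → (12,22,-1)
river: ρ → (-1,22,12)
ρ-cycle length = 16 (tail of 1 descent step not counted)

16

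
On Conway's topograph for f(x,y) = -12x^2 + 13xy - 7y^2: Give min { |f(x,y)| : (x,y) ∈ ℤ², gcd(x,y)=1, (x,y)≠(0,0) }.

translate: b→11 (≡-13 mod 24), so (12,-13,7)→(12,11,6)
flip: (12,11,6)→(6,-11,12)
translate: b→1 (≡-11 mod 12), so (6,-11,12)→(6,1,7)
reduced (well bottom): (6,1,7) with a≤c, −a<b≤a
well minimum |f| = |-6| = 6 (negative-definite)

6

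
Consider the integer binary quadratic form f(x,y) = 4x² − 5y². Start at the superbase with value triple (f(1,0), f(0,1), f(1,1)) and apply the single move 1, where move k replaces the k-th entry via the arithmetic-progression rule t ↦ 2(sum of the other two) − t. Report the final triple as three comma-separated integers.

start (4,-5,-1) = (f(1,0),f(0,1),f(1,1))
replace slot 1: 2·((-5)+(-1)) − 4 = -16 → (-16,-5,-1)

-16,-5,-1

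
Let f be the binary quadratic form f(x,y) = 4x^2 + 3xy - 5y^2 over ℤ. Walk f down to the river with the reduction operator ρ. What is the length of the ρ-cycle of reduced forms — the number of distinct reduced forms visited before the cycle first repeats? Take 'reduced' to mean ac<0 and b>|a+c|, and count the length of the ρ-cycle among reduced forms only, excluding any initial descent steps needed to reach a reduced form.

D = 89, ⌊√D⌋ = 9
river: ρ → (-5,7,2)
river: ρ → (2,9,-1)
river: ρ → (-1,9,2)
river: ρ → (2,7,-5)
river: ρ → (-5,3,4)
river: ρ → (4,5,-4)
river: ρ → (-4,3,5)
river: ρ → (5,7,-2)
river: ρ → (-2,9,1)
river: ρ → (1,9,-2)
river: ρ → (-2,7,5)
river: ρ → (5,3,-4)
river: ρ → (-4,5,4)
river: ρ → (4,3,-5)
ρ-cycle length = 14 (tail of 0 descent steps not counted)

14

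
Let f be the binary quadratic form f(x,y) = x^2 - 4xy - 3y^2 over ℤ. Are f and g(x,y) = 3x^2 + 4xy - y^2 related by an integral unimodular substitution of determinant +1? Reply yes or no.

D₁ = 28, D₂ = 28
river cycle of f (length 4): (-3, 4, 1), (1, 4, -3), (-3, 2, 2), (2, 2, -3)
river cycle of g (length 4): (-1, 4, 3), (3, 2, -2), (-2, 2, 3), (3, 4, -1)
cycles differ ⇒ inequivalent

no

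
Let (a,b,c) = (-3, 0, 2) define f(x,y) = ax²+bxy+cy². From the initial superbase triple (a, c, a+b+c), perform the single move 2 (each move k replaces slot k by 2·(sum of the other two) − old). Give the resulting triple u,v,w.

start (-3,2,-1) = (f(1,0),f(0,1),f(1,1))
replace slot 2: 2·((-3)+(-1)) − 2 = -10 → (-3,-10,-1)

-3,-10,-1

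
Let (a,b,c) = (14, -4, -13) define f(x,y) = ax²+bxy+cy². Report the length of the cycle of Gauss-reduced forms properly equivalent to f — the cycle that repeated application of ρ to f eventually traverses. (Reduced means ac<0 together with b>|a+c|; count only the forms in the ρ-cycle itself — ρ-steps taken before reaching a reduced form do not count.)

D = 744, ⌊√D⌋ = 27
descent: ρ → (-13,4,14)  [lands on river]
river: ρ → (14,24,-3)
river: ρ → (-3,24,14)
river: ρ → (14,4,-13)
river: ρ → (-13,22,5)
river: ρ → (5,18,-21)
river: ρ → (-21,24,2)
river: ρ → (2,24,-21)
river: ρ → (-21,18,5)
river: ρ → (5,22,-13)
ρ-cycle length = 10 (tail of 1 descent step not counted)

10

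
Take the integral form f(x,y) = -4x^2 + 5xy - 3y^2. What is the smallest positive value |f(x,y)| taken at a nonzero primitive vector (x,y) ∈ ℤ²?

translate: b→3 (≡-5 mod 8), so (4,-5,3)→(4,3,2)
flip: (4,3,2)→(2,-3,4)
translate: b→1 (≡-3 mod 4), so (2,-3,4)→(2,1,3)
reduced (well bottom): (2,1,3) with a≤c, −a<b≤a
well minimum |f| = |-2| = 2 (negative-definite)

2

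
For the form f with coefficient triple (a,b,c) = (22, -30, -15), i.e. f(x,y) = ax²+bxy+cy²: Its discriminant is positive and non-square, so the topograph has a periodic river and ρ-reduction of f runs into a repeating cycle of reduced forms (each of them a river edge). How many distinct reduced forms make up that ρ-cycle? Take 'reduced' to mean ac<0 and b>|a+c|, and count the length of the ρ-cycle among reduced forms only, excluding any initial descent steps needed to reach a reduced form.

D = 2220, ⌊√D⌋ = 47
descent: ρ → (-15,30,22)  [lands on river]
river: ρ → (22,14,-23)
river: ρ → (-23,32,13)
river: ρ → (13,46,-2)
river: ρ → (-2,46,13)
river: ρ → (13,32,-23)
river: ρ → (-23,14,22)
river: ρ → (22,30,-15)
ρ-cycle length = 8 (tail of 1 descent step not counted)

8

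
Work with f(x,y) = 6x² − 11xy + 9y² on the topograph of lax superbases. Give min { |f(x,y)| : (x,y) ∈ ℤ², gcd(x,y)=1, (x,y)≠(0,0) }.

translate: b→1 (≡-11 mod 12), so (6,-11,9)→(6,1,4)
flip: (6,1,4)→(4,-1,6)
reduced (well bottom): (4,-1,6) with a≤c, −a<b≤a
well minimum = a = 4

4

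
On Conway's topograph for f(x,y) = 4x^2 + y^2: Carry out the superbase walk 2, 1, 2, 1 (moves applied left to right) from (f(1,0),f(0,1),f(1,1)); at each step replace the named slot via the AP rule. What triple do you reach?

start (4,1,5) = (f(1,0),f(0,1),f(1,1))
replace slot 2: 2·(4+5) − 1 = 17 → (4,17,5)
replace slot 1: 2·(17+5) − 4 = 40 → (40,17,5)
replace slot 2: 2·(40+5) − 17 = 73 → (40,73,5)
replace slot 1: 2·(73+5) − 40 = 116 → (116,73,5)

116,73,5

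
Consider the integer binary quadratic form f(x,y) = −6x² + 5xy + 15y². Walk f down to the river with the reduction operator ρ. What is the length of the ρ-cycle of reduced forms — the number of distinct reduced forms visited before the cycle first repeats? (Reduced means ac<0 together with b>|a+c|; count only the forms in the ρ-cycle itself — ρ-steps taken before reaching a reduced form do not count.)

D = 385, ⌊√D⌋ = 19
descent: ρ → (15,-5,-6)
descent: ρ → (-6,17,4)  [lands on river]
river: ρ → (4,15,-10)
river: ρ → (-10,5,9)
river: ρ → (9,13,-6)
river: ρ → (-6,11,11)
river: ρ → (11,11,-6)
river: ρ → (-6,13,9)
river: ρ → (9,5,-10)
river: ρ → (-10,15,4)
river: ρ → (4,17,-6)
river: ρ → (-6,19,1)
river: ρ → (1,19,-6)
ρ-cycle length = 12 (tail of 2 descent steps not counted)

12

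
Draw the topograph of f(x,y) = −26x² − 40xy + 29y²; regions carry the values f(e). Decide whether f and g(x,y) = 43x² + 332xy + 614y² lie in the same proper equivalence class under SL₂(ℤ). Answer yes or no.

D₁ = 4616, D₂ = 4616
river cycle of f (length 6): (29, 40, -26), (-26, 64, 5), (5, 66, -13), (-13, 64, 10), (10, 56, -37), (-37, 18, 29)
river cycle of g (length 6): (-26, 64, 5), (5, 66, -13), (-13, 64, 10), (10, 56, -37), (-37, 18, 29), (29, 40, -26)
cycles coincide ⇒ equivalent

yes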